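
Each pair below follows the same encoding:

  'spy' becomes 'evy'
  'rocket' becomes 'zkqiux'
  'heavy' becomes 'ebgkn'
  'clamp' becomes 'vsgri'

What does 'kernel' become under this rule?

The output letters match the input read backwards, each shifted +6: spy reversed is yps. The word is reversed, then every letter is shifted forward by 6.
For kernel: reverse → lenrek; then shift: l+6=r, e+6=k, n+6=t, r+6=x, e+6=k, k+6=q.

rktxkq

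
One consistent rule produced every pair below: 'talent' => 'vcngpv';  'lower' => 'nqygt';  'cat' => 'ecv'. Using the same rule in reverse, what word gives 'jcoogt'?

hammer

Each letter is shifted forward by 2 in the alphabet (a Caesar shift of +2).
Decoding jcoogt: j−2=h, c−2=a, o−2=m, o−2=m, g−2=e, t−2=r.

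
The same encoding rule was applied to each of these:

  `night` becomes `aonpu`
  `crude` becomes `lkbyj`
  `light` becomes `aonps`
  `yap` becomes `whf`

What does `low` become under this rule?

dvs

The output letters match the input read backwards, each shifted +7: night reversed is thgin. Read the word backwards and shift each letter +7.
Applying it to low: reverse → wol; then shift: w+7=d, o+7=v, l+7=s.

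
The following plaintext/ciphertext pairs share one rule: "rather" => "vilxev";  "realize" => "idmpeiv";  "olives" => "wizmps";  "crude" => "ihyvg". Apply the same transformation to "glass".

The output letters match the input read backwards, each shifted +4: rather reversed is rehtar. Read the word backwards and shift each letter +4.
On glass: reverse → ssalg; then shift: s+4=w, s+4=w, a+4=e, l+4=p, g+4=k.

wwepk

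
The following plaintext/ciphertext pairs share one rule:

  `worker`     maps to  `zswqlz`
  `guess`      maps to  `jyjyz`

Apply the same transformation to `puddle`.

In worker: w→z is +3, o→s is +4, r→w is +5, k→q is +6 — the shift increases by 1 each position. The shift increases by 1 at each position, starting from +3: 3, 4, 5, ….
For puddle: p+3=s, u+4=y, d+5=i, d+6=j, l+7=s, e+8=m.

syijsm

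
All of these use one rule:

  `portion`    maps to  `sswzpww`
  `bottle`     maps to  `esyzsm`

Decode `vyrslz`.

summer

Letter i (0-indexed) is shifted by i+3, so successive shifts are 3, 4, 5, ….
Undoing it on vyrslz: v−3=s, y−4=u, r−5=m, s−6=m, l−7=e, z−8=r.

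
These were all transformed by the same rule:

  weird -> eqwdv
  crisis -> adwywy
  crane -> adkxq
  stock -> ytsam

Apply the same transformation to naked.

xkmqv

w(22)→e(4) and e(4)→q(16) fit y≡21x+10 (mod 26); the inverse of 21 mod 26 is 5. This is an affine cipher: with a=0,…,z=25, each position x becomes (21x+10) mod 26.
On naked: n(13)→21·13+10≡23=x; a(0)→21·0+10≡10=k; k(10)→21·10+10≡12=m; e(4)→21·4+10≡16=q; d(3)→21·3+10≡21=v (all mod 26).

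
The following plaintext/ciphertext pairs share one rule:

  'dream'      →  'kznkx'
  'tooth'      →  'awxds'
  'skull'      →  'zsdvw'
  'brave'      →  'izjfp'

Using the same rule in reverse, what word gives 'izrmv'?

Each letter shifts forward by (position + 7), i.e. 7, 8, 9, … — the shift grows by one for each successive letter.
Undoing it on izrmv: i−7=b, z−8=r, r−9=i, m−10=c, v−11=k.

brick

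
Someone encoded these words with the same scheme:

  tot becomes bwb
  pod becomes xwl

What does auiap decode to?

Compare letters: t→b is +8, o→w is +8, t→b is +8 — a constant shift. Each letter is shifted forward by 8 in the alphabet (a Caesar shift of +8).
Undoing it on auiap: a−8=s, u−8=m, i−8=a, a−8=s, p−8=h.

smash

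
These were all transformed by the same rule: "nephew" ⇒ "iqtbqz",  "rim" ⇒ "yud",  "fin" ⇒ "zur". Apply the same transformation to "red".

pqd

The output letters match the input read backwards, each shifted +12: nephew reversed is wehpen. Read the word backwards and shift each letter +12.
Applying it to red: reverse → der; then shift: d+12=p, e+12=q, r+12=d.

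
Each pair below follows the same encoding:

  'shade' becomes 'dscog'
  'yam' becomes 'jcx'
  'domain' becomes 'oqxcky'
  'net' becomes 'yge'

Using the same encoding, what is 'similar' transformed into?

dkxkwcc

The shift depends on letter class: consonant s→d is +11, but vowel a→c is +2. Two shifts are in play — +2 for a/e/i/o/u, +11 for every other letter.
For similar: s(cons)+11=d, i(vowel)+2=k, m(cons)+11=x, i(vowel)+2=k, l(cons)+11=w, a(vowel)+2=c, r(cons)+11=c.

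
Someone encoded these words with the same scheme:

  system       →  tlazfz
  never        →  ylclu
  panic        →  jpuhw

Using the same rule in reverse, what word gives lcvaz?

The output letters match the input read backwards, each shifted +7: system reversed is metsys. Read the word backwards and shift each letter +7.
Decoding lcvaz: shift back: l−7=e, c−7=v, v−7=o, a−7=t, z−7=s → evots; then reverse → stove.

stove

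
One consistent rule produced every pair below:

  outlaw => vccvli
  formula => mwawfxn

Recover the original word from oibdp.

haste

In outlaw: o→v is +7, u→c is +8, t→c is +9, l→v is +10 — the shift increases by 1 each position. Letter i (0-indexed) is shifted by i+7, so successive shifts are 7, 8, 9, ….
Decoding oibdp: o−7=h, i−8=a, b−9=s, d−10=t, p−11=e.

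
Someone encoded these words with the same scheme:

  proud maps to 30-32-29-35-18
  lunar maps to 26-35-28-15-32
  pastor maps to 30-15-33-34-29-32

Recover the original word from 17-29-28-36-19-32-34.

p is letter #16 and maps to 30: an offset of 14. Letters become their 1-based position plus 14 (so a→15, b→16, …).
Decoding 17-29-28-36-19-32-34: 17→(17−14)÷1=3=c, 29→(29−14)÷1=15=o, 28→(28−14)÷1=14=n, 36→(36−14)÷1=22=v, 19→(19−14)÷1=5=e, 32→(32−14)÷1=18=r, 34→(34−14)÷1=20=t.

convert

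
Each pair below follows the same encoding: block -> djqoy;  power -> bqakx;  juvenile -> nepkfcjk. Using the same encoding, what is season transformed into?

iksiqf

b(1)→d(3) and l(11)→j(9) fit y≡11x+18 (mod 26); the inverse of 11 mod 26 is 19. Treating letters as 0–25, the rule is x ↦ 11x + 18 (mod 26).
Applying it to season: s(18)→11·18+18≡8=i; e(4)→11·4+18≡10=k; a(0)→11·0+18≡18=s; s(18)→11·18+18≡8=i; o(14)→11·14+18≡16=q; n(13)→11·13+18≡5=f (all mod 26).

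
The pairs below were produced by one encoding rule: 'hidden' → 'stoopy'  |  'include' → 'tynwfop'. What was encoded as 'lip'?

axe

Every letter moves 11 places later in the alphabet, wrapping around z→a.
Undoing it on lip: l−11=a, i−11=x, p−11=e.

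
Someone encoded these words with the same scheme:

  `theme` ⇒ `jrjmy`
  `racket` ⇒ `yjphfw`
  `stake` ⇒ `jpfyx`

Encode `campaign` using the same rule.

The output letters match the input read backwards, each shifted +5: theme reversed is emeht. The word is reversed, then every letter is shifted forward by 5.
Applying it to campaign: reverse → ngiapmac; then shift: n+5=s, g+5=l, i+5=n, a+5=f, p+5=u, m+5=r, a+5=f, c+5=h.

slnfurfh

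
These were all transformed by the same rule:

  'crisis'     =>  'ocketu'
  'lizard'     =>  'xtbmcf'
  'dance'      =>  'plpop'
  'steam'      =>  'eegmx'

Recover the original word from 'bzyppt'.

powder

Shifts by position in crisis: pos 0: c→o (+12), pos 1: r→c (+11), pos 2: i→k (+2), pos 3: s→e (+12), pos 4: i→t (+11), pos 5: s→u (+2) — repeating every 3. The shifts repeat in a cycle of length 3: positions 0,1,… shift by +12, +11, +2, then the pattern repeats.
Reversing it on bzyppt: b−12=p, z−11=o, y−2=w, p−12=d, p−11=e, t−2=r.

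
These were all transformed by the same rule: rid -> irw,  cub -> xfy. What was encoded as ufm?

Letters are reflected about the middle of the alphabet (position → 25−position): Atbash.
Undoing it on ufm: u↔f, f↔u, m↔n.

fun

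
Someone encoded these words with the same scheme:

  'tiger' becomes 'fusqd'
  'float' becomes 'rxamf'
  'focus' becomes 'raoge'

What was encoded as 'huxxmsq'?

Compare letters: t→f is +12, i→u is +12, g→s is +12 — a constant shift. Every letter moves 12 places later in the alphabet, wrapping around z→a.
Undoing it on huxxmsq: h−12=v, u−12=i, x−12=l, x−12=l, m−12=a, s−12=g, q−12=e.

village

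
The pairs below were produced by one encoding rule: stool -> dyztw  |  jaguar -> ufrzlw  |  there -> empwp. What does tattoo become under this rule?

efeyzt

Shifts by position in stool: pos 0: s→d (+11), pos 1: t→y (+5), pos 2: o→z (+11), pos 3: o→t (+5) — repeating every 2. A repeating key of period 2 is used — shifts +11, +5 over and over.
On tattoo: t+11=e, a+5=f, t+11=e, t+5=y, o+11=z, o+5=t.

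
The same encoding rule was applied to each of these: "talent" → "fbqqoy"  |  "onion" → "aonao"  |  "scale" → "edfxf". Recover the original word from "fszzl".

It's a Vigenère-style cipher with numeric key [12,1,5]: position i shifts by key[i mod 3].
Decoding fszzl: f−12=t, s−1=r, z−5=u, z−12=n, l−1=k.

trunk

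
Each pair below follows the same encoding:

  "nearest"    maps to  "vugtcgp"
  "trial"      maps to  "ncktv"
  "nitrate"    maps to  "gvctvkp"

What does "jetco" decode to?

march

The output letters match the input read backwards, each shifted +2: nearest reversed is tseraen. The word is reversed, then every letter is shifted forward by 2.
Undoing it on jetco: shift back: j−2=h, e−2=c, t−2=r, c−2=a, o−2=m → hcram; then reverse → march.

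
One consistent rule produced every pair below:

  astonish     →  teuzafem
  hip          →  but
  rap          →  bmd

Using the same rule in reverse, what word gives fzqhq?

The output letters match the input read backwards, each shifted +12: astonish reversed is hsinotsa. Read the word backwards and shift each letter +12.
Undoing it on fzqhq: shift back: f−12=t, z−12=n, q−12=e, h−12=v, q−12=e → tneve; then reverse → event.

event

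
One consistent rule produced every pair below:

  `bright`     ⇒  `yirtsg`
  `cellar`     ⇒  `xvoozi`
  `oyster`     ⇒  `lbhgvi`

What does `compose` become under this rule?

xlnklhv

Each pair mirrors across the alphabet (b↔y, r↔i, i↔r): positions sum to 25. Each letter is replaced by its mirror in the alphabet: a↔z, b↔y, c↔x, and so on (the Atbash cipher).
On compose: c↔x, o↔l, m↔n, p↔k, o↔l, s↔h, e↔v.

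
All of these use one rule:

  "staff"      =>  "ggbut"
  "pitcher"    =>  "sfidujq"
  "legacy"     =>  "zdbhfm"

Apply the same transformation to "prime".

The output letters match the input read backwards, each shifted +1: staff reversed is ffats. The word is reversed, then every letter is shifted forward by 1.
Applying it to prime: reverse → emirp; then shift: e+1=f, m+1=n, i+1=j, r+1=s, p+1=q.

fnjsq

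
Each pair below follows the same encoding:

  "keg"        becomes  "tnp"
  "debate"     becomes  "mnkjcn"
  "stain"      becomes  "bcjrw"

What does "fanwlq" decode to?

Compare letters: k→t is +9, e→n is +9, g→p is +9 — a constant shift. Every letter moves 9 places later in the alphabet, wrapping around z→a.
Undoing it on fanwlq: f−9=w, a−9=r, n−9=e, w−9=n, l−9=c, q−9=h.

wrench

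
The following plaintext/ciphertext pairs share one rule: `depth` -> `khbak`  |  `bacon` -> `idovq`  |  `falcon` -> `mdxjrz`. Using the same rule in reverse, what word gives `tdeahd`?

Shifts by position in depth: pos 0: d→k (+7), pos 1: e→h (+3), pos 2: p→b (+12), pos 3: t→a (+7), pos 4: h→k (+3) — repeating every 3. A repeating key of period 3 is used — shifts +7, +3, +12 over and over.
Decoding tdeahd: t−7=m, d−3=a, e−12=s, a−7=t, h−3=e, d−12=r.

master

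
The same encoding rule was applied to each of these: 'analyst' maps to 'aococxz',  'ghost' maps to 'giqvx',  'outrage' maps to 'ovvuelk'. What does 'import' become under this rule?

In analyst: a→a is +0, n→o is +1, a→c is +2, l→o is +3 — the shift increases by 1 each position. Each letter shifts forward by its position index (0, 1, 2, …) — the shift grows by one for each successive letter.
For import: i+0=i, m+1=n, p+2=r, o+3=r, r+4=v, t+5=y.

inrrvy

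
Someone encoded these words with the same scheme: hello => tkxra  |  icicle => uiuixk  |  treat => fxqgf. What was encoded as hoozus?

Shifts by position in hello: pos 0: h→t (+12), pos 1: e→k (+6), pos 2: l→x (+12), pos 3: l→r (+6) — repeating every 2. A repeating key of period 2 is used — shifts +12, +6 over and over.
Decoding hoozus: h−12=v, o−6=i, o−12=c, z−6=t, u−12=i, s−6=m.

victim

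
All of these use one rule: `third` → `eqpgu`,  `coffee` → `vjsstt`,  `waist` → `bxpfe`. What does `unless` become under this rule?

dkmtff

t(19)→e(4) and h(7)→q(16) fit y≡25x+23 (mod 26); the inverse of 25 mod 26 is 25. Each letter's alphabet position (a=0..z=25) is mapped through 25·x+23 mod 26 — an affine cipher.
On unless: u(20)→25·20+23≡3=d; n(13)→25·13+23≡10=k; l(11)→25·11+23≡12=m; e(4)→25·4+23≡19=t; s(18)→25·18+23≡5=f; s(18)→25·18+23≡5=f (all mod 26).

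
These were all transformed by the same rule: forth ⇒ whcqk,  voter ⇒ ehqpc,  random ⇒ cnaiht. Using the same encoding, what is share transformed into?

jkncp

f(5)→w(22) and o(14)→h(7) fit y≡7x+13 (mod 26); the inverse of 7 mod 26 is 15. Each letter's alphabet position (a=0..z=25) is mapped through 7·x+13 mod 26 — an affine cipher.
On share: s(18)→7·18+13≡9=j; h(7)→7·7+13≡10=k; a(0)→7·0+13≡13=n; r(17)→7·17+13≡2=c; e(4)→7·4+13≡15=p (all mod 26).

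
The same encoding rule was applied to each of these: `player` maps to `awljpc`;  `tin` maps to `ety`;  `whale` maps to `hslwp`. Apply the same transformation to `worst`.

hzcde

Compare letters: p→a is +11, l→w is +11, a→l is +11 — a constant shift. Each letter is shifted forward by 11 in the alphabet (a Caesar shift of +11).
Applying it to worst: w+11=h, o+11=z, r+11=c, s+11=d, t+11=e.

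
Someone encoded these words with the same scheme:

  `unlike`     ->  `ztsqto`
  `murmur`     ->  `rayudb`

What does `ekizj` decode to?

zebra

In unlike: u→z is +5, n→t is +6, l→s is +7, i→q is +8 — the shift increases by 1 each position. The shift increases by 1 at each position, starting from +5: 5, 6, 7, ….
Reversing it on ekizj: e−5=z, k−6=e, i−7=b, z−8=r, j−9=a.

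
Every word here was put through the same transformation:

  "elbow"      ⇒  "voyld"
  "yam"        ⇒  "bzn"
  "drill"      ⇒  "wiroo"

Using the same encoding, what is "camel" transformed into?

xznvo

This is the alphabet-reversal cipher (Atbash): a becomes z, b becomes y, etc.
On camel: c↔x, a↔z, m↔n, e↔v, l↔o.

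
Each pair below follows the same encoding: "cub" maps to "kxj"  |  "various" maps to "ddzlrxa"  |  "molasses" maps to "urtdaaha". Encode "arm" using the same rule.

dzu

The rule splits by letter class: vowels +3, consonants +8.
Applying it to arm: a(vowel)+3=d, r(cons)+8=z, m(cons)+8=u.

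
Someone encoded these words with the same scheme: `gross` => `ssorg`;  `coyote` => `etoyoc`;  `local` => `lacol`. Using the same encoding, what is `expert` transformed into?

The output letters match the input read backwards: gross reversed is ssorg. The word is simply reversed.
For expert: reverse → trepxe.

trepxe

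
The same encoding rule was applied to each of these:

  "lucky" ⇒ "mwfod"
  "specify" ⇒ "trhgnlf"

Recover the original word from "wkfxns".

victim

In lucky: l→m is +1, u→w is +2, c→f is +3, k→o is +4 — the shift increases by 1 each position. Each letter shifts forward by (position + 1), i.e. 1, 2, 3, … — the shift grows by one for each successive letter.
Undoing it on wkfxns: w−1=v, k−2=i, f−3=c, x−4=t, n−5=i, s−6=m.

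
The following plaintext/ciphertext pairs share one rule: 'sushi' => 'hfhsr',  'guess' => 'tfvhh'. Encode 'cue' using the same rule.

Each pair mirrors across the alphabet (s↔h, u↔f, s↔h): positions sum to 25. Letters are reflected about the middle of the alphabet (position → 25−position): Atbash.
For cue: c↔x, u↔f, e↔v.

xfv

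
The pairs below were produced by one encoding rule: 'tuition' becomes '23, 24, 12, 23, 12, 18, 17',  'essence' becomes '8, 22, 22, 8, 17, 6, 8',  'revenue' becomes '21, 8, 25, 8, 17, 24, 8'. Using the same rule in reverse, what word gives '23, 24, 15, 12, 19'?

t is letter #20 and maps to 23: an offset of 3. Letters become their 1-based position plus 3 (so a→4, b→5, …).
Decoding 23, 24, 15, 12, 19: 23→(23−3)÷1=20=t, 24→(24−3)÷1=21=u, 15→(15−3)÷1=12=l, 12→(12−3)÷1=9=i, 19→(19−3)÷1=16=p.

tulip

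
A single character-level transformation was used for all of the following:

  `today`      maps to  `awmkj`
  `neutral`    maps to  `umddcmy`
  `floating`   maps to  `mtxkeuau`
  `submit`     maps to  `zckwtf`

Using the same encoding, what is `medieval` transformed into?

The shift increases by 1 at each position, starting from +7: 7, 8, 9, ….
On medieval: m+7=t, e+8=m, d+9=m, i+10=s, e+11=p, v+12=h, a+13=n, l+14=z.

tmmsphnz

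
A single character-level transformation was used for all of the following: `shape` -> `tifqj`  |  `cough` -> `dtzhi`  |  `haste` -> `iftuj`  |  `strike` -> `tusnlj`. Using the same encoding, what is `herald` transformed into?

The shift depends on letter class: consonant s→t is +1, but vowel a→f is +5. The rule splits by letter class: vowels +5, consonants +1.
On herald: h(cons)+1=i, e(vowel)+5=j, r(cons)+1=s, a(vowel)+5=f, l(cons)+1=m, d(cons)+1=e.

ijsfme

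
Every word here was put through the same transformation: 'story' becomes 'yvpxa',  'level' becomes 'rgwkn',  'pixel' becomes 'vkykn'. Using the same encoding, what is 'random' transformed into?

Shifts by position in story: pos 0: s→y (+6), pos 1: t→v (+2), pos 2: o→p (+1), pos 3: r→x (+6), pos 4: y→a (+2) — repeating every 3. The shifts repeat in a cycle of length 3: positions 0,1,… shift by +6, +2, +1, then the pattern repeats.
Applying it to random: r+6=x, a+2=c, n+1=o, d+6=j, o+2=q, m+1=n.

xcojqn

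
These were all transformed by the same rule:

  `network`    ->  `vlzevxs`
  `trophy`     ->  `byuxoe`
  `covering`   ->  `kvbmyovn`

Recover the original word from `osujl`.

globe

Shifts by position in network: pos 0: n→v (+8), pos 1: e→l (+7), pos 2: t→z (+6), pos 3: w→e (+8), pos 4: o→v (+7), pos 5: r→x (+6) — repeating every 3. The shifts repeat in a cycle of length 3: positions 0,1,… shift by +8, +7, +6, then the pattern repeats.
Decoding osujl: o−8=g, s−7=l, u−6=o, j−8=b, l−7=e.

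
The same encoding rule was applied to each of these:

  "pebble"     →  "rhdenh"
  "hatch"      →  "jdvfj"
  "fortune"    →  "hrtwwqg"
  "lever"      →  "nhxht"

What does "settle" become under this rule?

uhvwnh

Shifts by position in pebble: pos 0: p→r (+2), pos 1: e→h (+3), pos 2: b→d (+2), pos 3: b→e (+3) — repeating every 2. The shifts repeat in a cycle of length 2: positions 0,1,… shift by +2, +3, then the pattern repeats.
For settle: s+2=u, e+3=h, t+2=v, t+3=w, l+2=n, e+3=h.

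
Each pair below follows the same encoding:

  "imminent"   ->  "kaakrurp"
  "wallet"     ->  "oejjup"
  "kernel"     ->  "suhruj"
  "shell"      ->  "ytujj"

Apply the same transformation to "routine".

i(8)→k(10) and m(12)→a(0) fit y≡17x+4 (mod 26); the inverse of 17 mod 26 is 23. Treating letters as 0–25, the rule is x ↦ 17x + 4 (mod 26).
For routine: r(17)→17·17+4≡7=h; o(14)→17·14+4≡8=i; u(20)→17·20+4≡6=g; t(19)→17·19+4≡15=p; i(8)→17·8+4≡10=k; n(13)→17·13+4≡17=r; e(4)→17·4+4≡20=u (all mod 26).

higpkru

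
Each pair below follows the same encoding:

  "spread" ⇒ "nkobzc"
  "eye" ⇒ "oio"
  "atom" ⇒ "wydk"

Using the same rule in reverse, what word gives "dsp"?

fit

The output letters match the input read backwards, each shifted +10: spread reversed is daerps. The word is reversed, then every letter is shifted forward by 10.
Decoding dsp: shift back: d−10=t, s−10=i, p−10=f → tif; then reverse → fit.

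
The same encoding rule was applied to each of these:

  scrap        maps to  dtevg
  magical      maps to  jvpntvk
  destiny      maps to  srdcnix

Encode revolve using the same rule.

s(18)→d(3) and c(2)→t(19) fit y≡25x+21 (mod 26); the inverse of 25 mod 26 is 25. Treating letters as 0–25, the rule is x ↦ 25x + 21 (mod 26).
Applying it to revolve: r(17)→25·17+21≡4=e; e(4)→25·4+21≡17=r; v(21)→25·21+21≡0=a; o(14)→25·14+21≡7=h; l(11)→25·11+21≡10=k; v(21)→25·21+21≡0=a; e(4)→25·4+21≡17=r (all mod 26).

erahkar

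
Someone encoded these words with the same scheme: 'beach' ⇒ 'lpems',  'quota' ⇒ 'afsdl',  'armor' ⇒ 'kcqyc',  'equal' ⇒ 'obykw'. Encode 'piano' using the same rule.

Shifts by position in beach: pos 0: b→l (+10), pos 1: e→p (+11), pos 2: a→e (+4), pos 3: c→m (+10), pos 4: h→s (+11) — repeating every 3. A repeating key of period 3 is used — shifts +10, +11, +4 over and over.
On piano: p+10=z, i+11=t, a+4=e, n+10=x, o+11=z.

ztexz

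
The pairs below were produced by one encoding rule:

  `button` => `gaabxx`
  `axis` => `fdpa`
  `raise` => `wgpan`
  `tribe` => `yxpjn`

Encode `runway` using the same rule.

waueji

Letter i (0-indexed) is shifted by i+5, so successive shifts are 5, 6, 7, ….
On runway: r+5=w, u+6=a, n+7=u, w+8=e, a+9=j, y+10=i.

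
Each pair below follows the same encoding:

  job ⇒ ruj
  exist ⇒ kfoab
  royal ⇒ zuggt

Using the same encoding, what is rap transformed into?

The rule splits by letter class: vowels +6, consonants +8.
For rap: r(cons)+8=z, a(vowel)+6=g, p(cons)+8=x.

zgx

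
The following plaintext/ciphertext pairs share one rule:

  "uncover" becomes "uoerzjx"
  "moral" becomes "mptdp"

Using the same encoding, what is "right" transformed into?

rjikx

In uncover: u→u is +0, n→o is +1, c→e is +2, o→r is +3 — the shift increases by 1 each position. Letter i (0-indexed) is shifted by i+0, so successive shifts are 0, 1, 2, ….
Applying it to right: r+0=r, i+1=j, g+2=i, h+3=k, t+4=x.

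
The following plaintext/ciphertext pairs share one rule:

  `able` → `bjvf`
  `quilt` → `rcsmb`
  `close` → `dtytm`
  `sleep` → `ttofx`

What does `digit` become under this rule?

eqqjb

Shifts by position in able: pos 0: a→b (+1), pos 1: b→j (+8), pos 2: l→v (+10), pos 3: e→f (+1) — repeating every 3. It's a Vigenère-style cipher with numeric key [1,8,10]: position i shifts by key[i mod 3].
For digit: d+1=e, i+8=q, g+10=q, i+1=j, t+8=b.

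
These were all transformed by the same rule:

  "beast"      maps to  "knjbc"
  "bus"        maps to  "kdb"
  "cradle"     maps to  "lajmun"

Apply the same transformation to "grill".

Every letter moves 9 places later in the alphabet, wrapping around z→a.
On grill: g+9=p, r+9=a, i+9=r, l+9=u, l+9=u.

paruu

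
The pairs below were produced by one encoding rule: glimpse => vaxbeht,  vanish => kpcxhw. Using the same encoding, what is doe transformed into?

sdt

Compare letters: g→v is +15, l→a is +15, i→x is +15 — a constant shift. Every letter moves 15 places later in the alphabet, wrapping around z→a.
On doe: d+15=s, o+15=d, e+15=t.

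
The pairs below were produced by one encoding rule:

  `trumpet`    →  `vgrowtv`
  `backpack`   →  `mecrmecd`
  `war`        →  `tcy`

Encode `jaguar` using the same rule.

The output letters match the input read backwards, each shifted +2: trumpet reversed is tepmurt. The word is reversed, then every letter is shifted forward by 2.
On jaguar: reverse → raugaj; then shift: r+2=t, a+2=c, u+2=w, g+2=i, a+2=c, j+2=l.

tcwicl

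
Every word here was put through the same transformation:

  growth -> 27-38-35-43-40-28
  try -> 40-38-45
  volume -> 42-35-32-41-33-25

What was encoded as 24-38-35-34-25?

g is letter #7 and maps to 27: an offset of 20. Letters become their 1-based position plus 20 (so a→21, b→22, …).
Reversing it on 24-38-35-34-25: 24→(24−20)÷1=4=d, 38→(38−20)÷1=18=r, 35→(35−20)÷1=15=o, 34→(34−20)÷1=14=n, 25→(25−20)÷1=5=e.

drone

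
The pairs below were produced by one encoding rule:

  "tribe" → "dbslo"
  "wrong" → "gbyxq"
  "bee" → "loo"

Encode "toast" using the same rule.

Every letter moves 10 places later in the alphabet, wrapping around z→a.
Applying it to toast: t+10=d, o+10=y, a+10=k, s+10=c, t+10=d.

dykcd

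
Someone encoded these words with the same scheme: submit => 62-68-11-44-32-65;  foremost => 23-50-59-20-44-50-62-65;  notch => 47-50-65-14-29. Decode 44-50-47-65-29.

s(#19)→62 and u(#21)→68: differences scale by 3, so n = 3·pos + 5. With a=1..z=26, the number is 3·pos + 5.
Undoing it on 44-50-47-65-29: 44→(44−5)÷3=13=m, 50→(50−5)÷3=15=o, 47→(47−5)÷3=14=n, 65→(65−5)÷3=20=t, 29→(29−5)÷3=8=h.

month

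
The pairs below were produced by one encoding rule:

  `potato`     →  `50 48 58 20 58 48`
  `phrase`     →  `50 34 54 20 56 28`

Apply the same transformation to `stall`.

56 58 20 42 42

p(#16)→50 and o(#15)→48: differences scale by 2, so n = 2·pos + 18. Each letter becomes 2×(its alphabet position, a=1..z=26) + 18.
On stall: s=19→56, t=20→58, a=1→20, l=12→42, l=12→42.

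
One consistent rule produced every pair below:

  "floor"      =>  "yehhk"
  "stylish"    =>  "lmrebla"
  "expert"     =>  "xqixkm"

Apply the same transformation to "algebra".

tezxukt

Compare letters: f→y is +19, l→e is +19, o→h is +19 — a constant shift. Every letter moves 19 places later in the alphabet, wrapping around z→a.
For algebra: a+19=t, l+19=e, g+19=z, e+19=x, b+19=u, r+19=k, a+19=t.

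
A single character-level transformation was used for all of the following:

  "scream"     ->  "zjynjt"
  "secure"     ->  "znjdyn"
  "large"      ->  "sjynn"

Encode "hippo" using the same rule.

orwwx

The shift depends on letter class: consonant s→z is +7, but vowel e→n is +9. Two shifts are in play — +9 for a/e/i/o/u, +7 for every other letter.
On hippo: h(cons)+7=o, i(vowel)+9=r, p(cons)+7=w, p(cons)+7=w, o(vowel)+9=x.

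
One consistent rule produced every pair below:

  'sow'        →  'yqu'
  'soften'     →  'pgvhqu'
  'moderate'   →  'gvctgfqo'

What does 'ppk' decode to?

inn

The output letters match the input read backwards, each shifted +2: sow reversed is wos. The word is reversed, then every letter is shifted forward by 2.
Decoding ppk: shift back: p−2=n, p−2=n, k−2=i → nni; then reverse → inn.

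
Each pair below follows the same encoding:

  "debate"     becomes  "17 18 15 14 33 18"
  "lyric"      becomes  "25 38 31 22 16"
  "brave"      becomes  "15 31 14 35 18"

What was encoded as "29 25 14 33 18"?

d is letter #4 and maps to 17: an offset of 13. Letters become their 1-based position plus 13 (so a→14, b→15, …).
Undoing it on 29 25 14 33 18: 29→(29−13)÷1=16=p, 25→(25−13)÷1=12=l, 14→(14−13)÷1=1=a, 33→(33−13)÷1=20=t, 18→(18−13)÷1=5=e.

plate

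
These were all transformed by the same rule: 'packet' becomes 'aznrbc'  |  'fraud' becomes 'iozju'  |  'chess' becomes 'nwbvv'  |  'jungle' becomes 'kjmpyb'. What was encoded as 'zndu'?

Each letter's alphabet position (a=0..z=25) is mapped through 7·x+25 mod 26 — an affine cipher.
Decoding zndu: z(25)→15·(25−25)≡0=a; n(13)→15·(13−25)≡2=c; d(3)→15·(3−25)≡8=i; u(20)→15·(20−25)≡3=d (all mod 26).

acid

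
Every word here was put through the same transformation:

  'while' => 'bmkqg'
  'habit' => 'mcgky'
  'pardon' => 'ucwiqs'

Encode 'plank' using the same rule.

uqcsp

The shift depends on letter class: consonant w→b is +5, but vowel i→k is +2. The rule splits by letter class: vowels +2, consonants +5.
For plank: p(cons)+5=u, l(cons)+5=q, a(vowel)+2=c, n(cons)+5=s, k(cons)+5=p.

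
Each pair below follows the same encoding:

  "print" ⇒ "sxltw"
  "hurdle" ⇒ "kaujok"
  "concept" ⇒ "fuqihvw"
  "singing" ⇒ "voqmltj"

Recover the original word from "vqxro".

The shifts repeat in a cycle of length 2: positions 0,1,… shift by +3, +6, then the pattern repeats.
Decoding vqxro: v−3=s, q−6=k, x−3=u, r−6=l, o−3=l.

skull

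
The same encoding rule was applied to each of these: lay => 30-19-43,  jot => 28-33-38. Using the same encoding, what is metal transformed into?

l is letter #12 and maps to 30: an offset of 18. The number is (letter's place in the alphabet, a=1) + 18.
Applying it to metal: m=13→31, e=5→23, t=20→38, a=1→19, l=12→30.

31-23-38-19-30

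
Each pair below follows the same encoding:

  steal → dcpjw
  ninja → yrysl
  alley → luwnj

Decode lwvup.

ankle

It's a Vigenère-style cipher with numeric key [11,9]: position i shifts by key[i mod 2].
Decoding lwvup: l−11=a, w−9=n, v−11=k, u−9=l, p−11=e.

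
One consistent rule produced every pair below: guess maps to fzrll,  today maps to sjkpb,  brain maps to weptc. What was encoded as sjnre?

This is an affine cipher: with a=0,…,z=25, each position x becomes (7x+15) mod 26.
Decoding sjnre: s(18)→15·(18−15)≡19=t; j(9)→15·(9−15)≡14=o; n(13)→15·(13−15)≡22=w; r(17)→15·(17−15)≡4=e; e(4)→15·(4−15)≡17=r (all mod 26).

tower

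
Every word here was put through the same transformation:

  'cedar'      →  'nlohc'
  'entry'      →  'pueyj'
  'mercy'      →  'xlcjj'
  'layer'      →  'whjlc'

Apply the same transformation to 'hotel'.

Shifts by position in cedar: pos 0: c→n (+11), pos 1: e→l (+7), pos 2: d→o (+11), pos 3: a→h (+7) — repeating every 2. It's a Vigenère-style cipher with numeric key [11,7]: position i shifts by key[i mod 2].
Applying it to hotel: h+11=s, o+7=v, t+11=e, e+7=l, l+11=w.

svelw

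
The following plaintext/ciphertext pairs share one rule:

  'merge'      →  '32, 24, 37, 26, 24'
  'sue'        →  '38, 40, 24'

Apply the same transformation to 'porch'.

m is letter #13 and maps to 32: an offset of 19. Letters become their 1-based position plus 19 (so a→20, b→21, …).
For porch: p=16→35, o=15→34, r=18→37, c=3→22, h=8→27.

35, 34, 37, 22, 27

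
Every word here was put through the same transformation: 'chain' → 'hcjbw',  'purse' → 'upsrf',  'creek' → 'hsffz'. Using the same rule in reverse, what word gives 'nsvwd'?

wrong

c(2)→h(7) and h(7)→c(2) fit y≡25x+9 (mod 26); the inverse of 25 mod 26 is 25. Each letter's alphabet position (a=0..z=25) is mapped through 25·x+9 mod 26 — an affine cipher.
Reversing it on nsvwd: n(13)→25·(13−9)≡22=w; s(18)→25·(18−9)≡17=r; v(21)→25·(21−9)≡14=o; w(22)→25·(22−9)≡13=n; d(3)→25·(3−9)≡6=g (all mod 26).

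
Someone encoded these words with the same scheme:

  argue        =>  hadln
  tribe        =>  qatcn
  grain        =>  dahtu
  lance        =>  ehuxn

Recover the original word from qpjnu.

Each letter's alphabet position (a=0..z=25) is mapped through 21·x+7 mod 26 — an affine cipher.
Reversing it on qpjnu: q(16)→5·(16−7)≡19=t; p(15)→5·(15−7)≡14=o; j(9)→5·(9−7)≡10=k; n(13)→5·(13−7)≡4=e; u(20)→5·(20−7)≡13=n (all mod 26).

token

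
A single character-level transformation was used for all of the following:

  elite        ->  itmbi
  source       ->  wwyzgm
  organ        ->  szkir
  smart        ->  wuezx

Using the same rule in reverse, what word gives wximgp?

Shifts by position in elite: pos 0: e→i (+4), pos 1: l→t (+8), pos 2: i→m (+4), pos 3: t→b (+8) — repeating every 2. A repeating key of period 2 is used — shifts +4, +8 over and over.
Decoding wximgp: w−4=s, x−8=p, i−4=e, m−8=e, g−4=c, p−8=h.

speech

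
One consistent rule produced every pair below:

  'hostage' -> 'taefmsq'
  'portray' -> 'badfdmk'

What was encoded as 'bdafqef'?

Compare letters: h→t is +12, o→a is +12, s→e is +12 — a constant shift. It's a constant shift of +12 (ROT12).
Decoding bdafqef: b−12=p, d−12=r, a−12=o, f−12=t, q−12=e, e−12=s, f−12=t.

protest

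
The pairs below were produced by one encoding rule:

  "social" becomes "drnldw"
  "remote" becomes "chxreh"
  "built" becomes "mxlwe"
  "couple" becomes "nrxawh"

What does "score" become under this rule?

The shift depends on letter class: consonant s→d is +11, but vowel o→r is +3. The rule splits by letter class: vowels +3, consonants +11.
For score: s(cons)+11=d, c(cons)+11=n, o(vowel)+3=r, r(cons)+11=c, e(vowel)+3=h.

dnrch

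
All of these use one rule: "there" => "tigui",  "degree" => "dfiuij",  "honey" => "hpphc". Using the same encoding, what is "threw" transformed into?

titha

Each letter shifts forward by its position index (0, 1, 2, …) — the shift grows by one for each successive letter.
On threw: t+0=t, h+1=i, r+2=t, e+3=h, w+4=a.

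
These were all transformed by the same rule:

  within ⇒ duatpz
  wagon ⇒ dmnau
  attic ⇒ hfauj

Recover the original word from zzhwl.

A repeating key of period 2 is used — shifts +7, +12 over and over.
Undoing it on zzhwl: z−7=s, z−12=n, h−7=a, w−12=k, l−7=e.

snake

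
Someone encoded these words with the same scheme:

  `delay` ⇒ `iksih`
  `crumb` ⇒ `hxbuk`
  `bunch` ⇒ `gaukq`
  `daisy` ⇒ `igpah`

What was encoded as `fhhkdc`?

abacus

In delay: d→i is +5, e→k is +6, l→s is +7, a→i is +8 — the shift increases by 1 each position. The shift increases by 1 at each position, starting from +5: 5, 6, 7, ….
Decoding fhhkdc: f−5=a, h−6=b, h−7=a, k−8=c, d−9=u, c−10=s.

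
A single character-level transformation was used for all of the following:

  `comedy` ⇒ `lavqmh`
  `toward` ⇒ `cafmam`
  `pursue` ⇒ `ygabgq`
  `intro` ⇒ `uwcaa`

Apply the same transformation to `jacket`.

The shift depends on letter class: consonant c→l is +9, but vowel o→a is +12. The rule splits by letter class: vowels +12, consonants +9.
For jacket: j(cons)+9=s, a(vowel)+12=m, c(cons)+9=l, k(cons)+9=t, e(vowel)+12=q, t(cons)+9=c.

smltqc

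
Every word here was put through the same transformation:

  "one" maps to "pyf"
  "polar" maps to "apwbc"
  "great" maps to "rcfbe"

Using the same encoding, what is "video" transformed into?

gjofp

The shift depends on letter class: consonant n→y is +11, but vowel o→p is +1. Two shifts are in play — +1 for a/e/i/o/u, +11 for every other letter.
For video: v(cons)+11=g, i(vowel)+1=j, d(cons)+11=o, e(vowel)+1=f, o(vowel)+1=p.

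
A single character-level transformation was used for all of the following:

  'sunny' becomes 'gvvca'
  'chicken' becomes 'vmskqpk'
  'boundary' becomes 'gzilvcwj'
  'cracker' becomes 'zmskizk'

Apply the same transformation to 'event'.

bvmdm

The output letters match the input read backwards, each shifted +8: sunny reversed is ynnus. Read the word backwards and shift each letter +8.
Applying it to event: reverse → tneve; then shift: t+8=b, n+8=v, e+8=m, v+8=d, e+8=m.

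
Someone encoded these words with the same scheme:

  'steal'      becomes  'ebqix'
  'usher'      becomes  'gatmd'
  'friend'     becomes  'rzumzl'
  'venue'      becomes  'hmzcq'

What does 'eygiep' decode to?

Shifts by position in steal: pos 0: s→e (+12), pos 1: t→b (+8), pos 2: e→q (+12), pos 3: a→i (+8) — repeating every 2. A repeating key of period 2 is used — shifts +12, +8 over and over.
Reversing it on eygiep: e−12=s, y−8=q, g−12=u, i−8=a, e−12=s, p−8=h.

squash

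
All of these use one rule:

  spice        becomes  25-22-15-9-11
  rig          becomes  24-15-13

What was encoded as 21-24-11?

ore

s is letter #19 and maps to 25: an offset of 6. Letters become their 1-based position plus 6 (so a→7, b→8, …).
Decoding 21-24-11: 21→(21−6)÷1=15=o, 24→(24−6)÷1=18=r, 11→(11−6)÷1=5=e.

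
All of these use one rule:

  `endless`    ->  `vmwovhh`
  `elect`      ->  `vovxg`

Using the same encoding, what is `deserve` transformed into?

wvhviev

Each pair mirrors across the alphabet (e↔v, n↔m, d↔w): positions sum to 25. Each letter is replaced by its mirror in the alphabet: a↔z, b↔y, c↔x, and so on (the Atbash cipher).
Applying it to deserve: d↔w, e↔v, s↔h, e↔v, r↔i, v↔e, e↔v.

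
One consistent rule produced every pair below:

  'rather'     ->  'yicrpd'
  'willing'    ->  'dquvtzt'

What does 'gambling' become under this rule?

In rather: r→y is +7, a→i is +8, t→c is +9, h→r is +10 — the shift increases by 1 each position. The shift increases by 1 at each position, starting from +7: 7, 8, 9, ….
For gambling: g+7=n, a+8=i, m+9=v, b+10=l, l+11=w, i+12=u, n+13=a, g+14=u.

nivlwuau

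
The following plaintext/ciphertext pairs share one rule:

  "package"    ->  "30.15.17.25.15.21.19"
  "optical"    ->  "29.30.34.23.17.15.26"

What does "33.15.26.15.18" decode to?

salad

p is letter #16 and maps to 30: an offset of 14. Each letter is replaced by its alphabet position (a=1..z=26) + 14.
Undoing it on 33.15.26.15.18: 33→(33−14)÷1=19=s, 15→(15−14)÷1=1=a, 26→(26−14)÷1=12=l, 15→(15−14)÷1=1=a, 18→(18−14)÷1=4=d.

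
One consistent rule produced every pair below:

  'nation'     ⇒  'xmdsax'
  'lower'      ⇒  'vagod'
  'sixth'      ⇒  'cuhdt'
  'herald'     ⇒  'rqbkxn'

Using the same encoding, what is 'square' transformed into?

Shifts by position in nation: pos 0: n→x (+10), pos 1: a→m (+12), pos 2: t→d (+10), pos 3: i→s (+10), pos 4: o→a (+12), pos 5: n→x (+10) — repeating every 3. The shifts repeat in a cycle of length 3: positions 0,1,… shift by +10, +12, +10, then the pattern repeats.
For square: s+10=c, q+12=c, u+10=e, a+10=k, r+12=d, e+10=o.

ccekdo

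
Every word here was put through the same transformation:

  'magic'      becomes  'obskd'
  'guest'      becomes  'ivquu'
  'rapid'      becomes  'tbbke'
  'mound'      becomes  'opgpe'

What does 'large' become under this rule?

The shifts repeat in a cycle of length 3: positions 0,1,… shift by +2, +1, +12, then the pattern repeats.
Applying it to large: l+2=n, a+1=b, r+12=d, g+2=i, e+1=f.

nbdif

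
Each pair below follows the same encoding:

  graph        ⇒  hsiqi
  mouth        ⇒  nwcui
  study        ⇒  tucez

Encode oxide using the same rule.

wyqem

The shift depends on letter class: consonant g→h is +1, but vowel a→i is +8. The rule splits by letter class: vowels +8, consonants +1.
For oxide: o(vowel)+8=w, x(cons)+1=y, i(vowel)+8=q, d(cons)+1=e, e(vowel)+8=m.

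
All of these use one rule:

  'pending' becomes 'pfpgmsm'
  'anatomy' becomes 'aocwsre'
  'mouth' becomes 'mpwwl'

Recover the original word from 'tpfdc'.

today

In pending: p→p is +0, e→f is +1, n→p is +2, d→g is +3 — the shift increases by 1 each position. Letter i (0-indexed) is shifted by i+0, so successive shifts are 0, 1, 2, ….
Reversing it on tpfdc: t−0=t, p−1=o, f−2=d, d−3=a, c−4=y.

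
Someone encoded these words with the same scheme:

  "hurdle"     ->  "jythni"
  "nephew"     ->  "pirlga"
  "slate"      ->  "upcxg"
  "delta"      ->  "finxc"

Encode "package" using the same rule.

Shifts by position in hurdle: pos 0: h→j (+2), pos 1: u→y (+4), pos 2: r→t (+2), pos 3: d→h (+4) — repeating every 2. The shifts repeat in a cycle of length 2: positions 0,1,… shift by +2, +4, then the pattern repeats.
Applying it to package: p+2=r, a+4=e, c+2=e, k+4=o, a+2=c, g+4=k, e+2=g.

reeockg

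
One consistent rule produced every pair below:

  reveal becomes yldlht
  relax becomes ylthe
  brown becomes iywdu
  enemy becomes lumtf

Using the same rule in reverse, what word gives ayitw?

tramp

Shifts by position in reveal: pos 0: r→y (+7), pos 1: e→l (+7), pos 2: v→d (+8), pos 3: e→l (+7), pos 4: a→h (+7), pos 5: l→t (+8) — repeating every 3. A repeating key of period 3 is used — shifts +7, +7, +8 over and over.
Reversing it on ayitw: a−7=t, y−7=r, i−8=a, t−7=m, w−7=p.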